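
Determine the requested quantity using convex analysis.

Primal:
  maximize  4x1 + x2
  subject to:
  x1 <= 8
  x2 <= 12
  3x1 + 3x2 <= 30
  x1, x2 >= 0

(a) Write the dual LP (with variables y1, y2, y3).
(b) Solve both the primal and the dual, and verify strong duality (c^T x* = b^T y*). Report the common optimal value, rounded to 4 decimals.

The standard primal-dual pair for 'max c^T x s.t. A x <= b, x >= 0' is:
  Dual:  min b^T y  s.t.  A^T y >= c,  y >= 0.

So the dual LP is:
  minimize  8y1 + 12y2 + 30y3
  subject to:
    y1 + 3y3 >= 4
    y2 + 3y3 >= 1
    y1, y2, y3 >= 0

Solving the primal: x* = (8, 2).
  primal value c^T x* = 34.
Solving the dual: y* = (3, 0, 0.3333).
  dual value b^T y* = 34.
Strong duality: c^T x* = b^T y*. Confirmed.

34


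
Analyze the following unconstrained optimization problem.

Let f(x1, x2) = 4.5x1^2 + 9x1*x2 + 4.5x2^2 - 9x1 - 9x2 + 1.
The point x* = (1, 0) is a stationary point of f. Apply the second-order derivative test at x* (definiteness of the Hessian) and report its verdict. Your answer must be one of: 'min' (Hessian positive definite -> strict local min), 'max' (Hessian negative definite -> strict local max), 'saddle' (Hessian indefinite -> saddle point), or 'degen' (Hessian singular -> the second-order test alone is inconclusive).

Compute the Hessian H = grad^2 f:
  H = [[9, 9], [9, 9]]
Verify stationarity: grad f(x*) = H x* + g = (0, 0).
Eigenvalues of H: 0, 18.
H has a zero eigenvalue (singular; positive semidefinite but not definite), so H is neither positive definite, negative definite, nor indefinite. The second-order test alone is inconclusive -> degen.
(Indeed, f is constant along the null direction of H through x*, so x* is not a strict local extremum.)

degen


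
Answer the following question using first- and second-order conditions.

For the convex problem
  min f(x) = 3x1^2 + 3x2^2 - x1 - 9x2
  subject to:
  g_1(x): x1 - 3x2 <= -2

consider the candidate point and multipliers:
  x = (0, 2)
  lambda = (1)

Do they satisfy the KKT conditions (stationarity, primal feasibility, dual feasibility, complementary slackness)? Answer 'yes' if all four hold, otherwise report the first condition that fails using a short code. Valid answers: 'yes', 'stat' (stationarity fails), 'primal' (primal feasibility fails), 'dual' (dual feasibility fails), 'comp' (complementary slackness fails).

Gradient of f: grad f(x) = Q x + c = (-1, 3)
Constraint values g_i(x) = a_i^T x - b_i:
  g_1((0, 2)) = -4
Stationarity residual: grad f(x) + sum_i lambda_i a_i = (0, 0)
  -> stationarity OK
Primal feasibility (all g_i <= 0): OK
Dual feasibility (all lambda_i >= 0): OK
Complementary slackness (lambda_i * g_i(x) = 0 for all i): FAILS

Verdict: the first failing condition is complementary_slackness -> comp.

comp


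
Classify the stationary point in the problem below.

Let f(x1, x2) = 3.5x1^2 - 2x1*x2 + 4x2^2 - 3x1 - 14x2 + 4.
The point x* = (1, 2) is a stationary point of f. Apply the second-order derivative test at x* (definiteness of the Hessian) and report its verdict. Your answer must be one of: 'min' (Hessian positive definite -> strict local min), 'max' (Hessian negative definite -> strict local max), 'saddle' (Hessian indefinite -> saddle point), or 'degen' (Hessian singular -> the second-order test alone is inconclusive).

Compute the Hessian H = grad^2 f:
  H = [[7, -2], [-2, 8]]
Verify stationarity: grad f(x*) = H x* + g = (0, 0).
Eigenvalues of H: 5.4384, 9.5616.
Both eigenvalues > 0, so H is positive definite -> x* is a strict local min.

min


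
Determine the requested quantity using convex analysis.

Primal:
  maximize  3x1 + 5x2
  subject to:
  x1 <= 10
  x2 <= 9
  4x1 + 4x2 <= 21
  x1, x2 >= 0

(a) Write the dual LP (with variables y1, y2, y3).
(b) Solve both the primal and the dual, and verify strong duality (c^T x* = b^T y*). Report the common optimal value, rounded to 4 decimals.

The standard primal-dual pair for 'max c^T x s.t. A x <= b, x >= 0' is:
  Dual:  min b^T y  s.t.  A^T y >= c,  y >= 0.

So the dual LP is:
  minimize  10y1 + 9y2 + 21y3
  subject to:
    y1 + 4y3 >= 3
    y2 + 4y3 >= 5
    y1, y2, y3 >= 0

Solving the primal: x* = (0, 5.25).
  primal value c^T x* = 26.25.
Solving the dual: y* = (0, 0, 1.25).
  dual value b^T y* = 26.25.
Strong duality: c^T x* = b^T y*. Confirmed.

26.25


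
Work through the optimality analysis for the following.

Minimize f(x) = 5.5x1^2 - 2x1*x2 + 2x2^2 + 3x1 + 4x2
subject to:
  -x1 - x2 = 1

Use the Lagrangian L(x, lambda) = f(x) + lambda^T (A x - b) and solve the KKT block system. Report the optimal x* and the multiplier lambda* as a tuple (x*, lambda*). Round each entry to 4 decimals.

Form the Lagrangian:
  L(x, lambda) = (1/2) x^T Q x + c^T x + lambda^T (A x - b)
Stationarity (grad_x L = 0): Q x + c + A^T lambda = 0.
Primal feasibility: A x = b.

This gives the KKT block system:
  [ Q   A^T ] [ x     ]   [-c ]
  [ A    0  ] [ lambda ] = [ b ]

Solving the linear system:
  x*      = (-0.2632, -0.7368)
  lambda* = (1.5789)
  f(x*)   = -2.6579

x* = (-0.2632, -0.7368), lambda* = (1.5789)


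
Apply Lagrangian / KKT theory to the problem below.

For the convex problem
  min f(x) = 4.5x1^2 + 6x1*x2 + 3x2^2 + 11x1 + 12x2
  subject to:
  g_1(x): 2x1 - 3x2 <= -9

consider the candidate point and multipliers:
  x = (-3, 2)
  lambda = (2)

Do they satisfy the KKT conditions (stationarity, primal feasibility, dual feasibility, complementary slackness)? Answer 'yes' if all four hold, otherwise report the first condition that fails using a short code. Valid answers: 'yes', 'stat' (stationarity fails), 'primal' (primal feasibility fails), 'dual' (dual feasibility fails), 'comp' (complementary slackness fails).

Gradient of f: grad f(x) = Q x + c = (-4, 6)
Constraint values g_i(x) = a_i^T x - b_i:
  g_1((-3, 2)) = -3
Stationarity residual: grad f(x) + sum_i lambda_i a_i = (0, 0)
  -> stationarity OK
Primal feasibility (all g_i <= 0): OK
Dual feasibility (all lambda_i >= 0): OK
Complementary slackness (lambda_i * g_i(x) = 0 for all i): FAILS

Verdict: the first failing condition is complementary_slackness -> comp.

comp


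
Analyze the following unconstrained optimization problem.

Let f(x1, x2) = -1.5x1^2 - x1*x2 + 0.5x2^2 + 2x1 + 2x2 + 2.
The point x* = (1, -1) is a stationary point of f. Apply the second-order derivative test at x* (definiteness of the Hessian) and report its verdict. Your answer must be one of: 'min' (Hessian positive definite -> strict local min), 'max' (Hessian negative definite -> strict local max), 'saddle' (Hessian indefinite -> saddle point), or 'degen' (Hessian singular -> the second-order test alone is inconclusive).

Compute the Hessian H = grad^2 f:
  H = [[-3, -1], [-1, 1]]
Verify stationarity: grad f(x*) = H x* + g = (0, 0).
Eigenvalues of H: -3.2361, 1.2361.
Eigenvalues have mixed signs, so H is indefinite -> x* is a saddle point.

saddle


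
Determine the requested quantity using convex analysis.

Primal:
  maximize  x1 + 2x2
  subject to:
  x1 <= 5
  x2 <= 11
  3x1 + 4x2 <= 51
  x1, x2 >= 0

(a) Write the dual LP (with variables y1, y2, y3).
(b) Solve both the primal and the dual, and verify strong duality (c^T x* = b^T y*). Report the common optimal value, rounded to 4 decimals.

The standard primal-dual pair for 'max c^T x s.t. A x <= b, x >= 0' is:
  Dual:  min b^T y  s.t.  A^T y >= c,  y >= 0.

So the dual LP is:
  minimize  5y1 + 11y2 + 51y3
  subject to:
    y1 + 3y3 >= 1
    y2 + 4y3 >= 2
    y1, y2, y3 >= 0

Solving the primal: x* = (2.3333, 11).
  primal value c^T x* = 24.3333.
Solving the dual: y* = (0, 0.6667, 0.3333).
  dual value b^T y* = 24.3333.
Strong duality: c^T x* = b^T y*. Confirmed.

24.3333


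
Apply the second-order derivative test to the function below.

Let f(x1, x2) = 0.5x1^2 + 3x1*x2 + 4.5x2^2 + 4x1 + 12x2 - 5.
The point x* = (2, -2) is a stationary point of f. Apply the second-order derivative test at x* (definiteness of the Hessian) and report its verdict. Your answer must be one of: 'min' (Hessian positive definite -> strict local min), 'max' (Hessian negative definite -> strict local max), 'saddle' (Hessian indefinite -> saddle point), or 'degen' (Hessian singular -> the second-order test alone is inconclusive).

Compute the Hessian H = grad^2 f:
  H = [[1, 3], [3, 9]]
Verify stationarity: grad f(x*) = H x* + g = (0, 0).
Eigenvalues of H: 0, 10.
H has a zero eigenvalue (singular; positive semidefinite but not definite), so H is neither positive definite, negative definite, nor indefinite. The second-order test alone is inconclusive -> degen.
(Indeed, f is constant along the null direction of H through x*, so x* is not a strict local extremum.)

degen


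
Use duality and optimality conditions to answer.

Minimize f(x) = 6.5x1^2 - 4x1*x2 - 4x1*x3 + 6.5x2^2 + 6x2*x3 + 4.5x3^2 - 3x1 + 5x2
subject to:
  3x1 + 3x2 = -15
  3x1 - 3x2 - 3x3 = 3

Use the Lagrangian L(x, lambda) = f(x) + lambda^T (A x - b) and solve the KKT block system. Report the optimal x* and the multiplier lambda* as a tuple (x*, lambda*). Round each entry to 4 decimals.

Form the Lagrangian:
  L(x, lambda) = (1/2) x^T Q x + c^T x + lambda^T (A x - b)
Stationarity (grad_x L = 0): Q x + c + A^T lambda = 0.
Primal feasibility: A x = b.

This gives the KKT block system:
  [ Q   A^T ] [ x     ]   [-c ]
  [ A    0  ] [ lambda ] = [ b ]

Solving the linear system:
  x*      = (-1.6333, -3.3667, 0.7333)
  lambda* = (6.9222, -2.3556)
  f(x*)   = 49.4833

x* = (-1.6333, -3.3667, 0.7333), lambda* = (6.9222, -2.3556)


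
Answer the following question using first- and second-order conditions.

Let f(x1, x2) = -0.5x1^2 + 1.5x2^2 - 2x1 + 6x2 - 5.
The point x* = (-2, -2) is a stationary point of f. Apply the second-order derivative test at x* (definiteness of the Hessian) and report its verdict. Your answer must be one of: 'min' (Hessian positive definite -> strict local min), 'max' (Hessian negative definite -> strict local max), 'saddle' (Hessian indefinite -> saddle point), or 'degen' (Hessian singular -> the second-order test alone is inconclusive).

Compute the Hessian H = grad^2 f:
  H = [[-1, 0], [0, 3]]
Verify stationarity: grad f(x*) = H x* + g = (0, 0).
Eigenvalues of H: -1, 3.
Eigenvalues have mixed signs, so H is indefinite -> x* is a saddle point.

saddle


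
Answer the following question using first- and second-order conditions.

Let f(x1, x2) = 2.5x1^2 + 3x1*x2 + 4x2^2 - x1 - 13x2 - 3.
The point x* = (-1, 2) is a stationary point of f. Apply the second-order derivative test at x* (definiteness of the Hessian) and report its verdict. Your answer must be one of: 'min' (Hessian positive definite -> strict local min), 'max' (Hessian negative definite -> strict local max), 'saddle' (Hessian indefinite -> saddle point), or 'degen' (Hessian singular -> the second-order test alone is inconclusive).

Compute the Hessian H = grad^2 f:
  H = [[5, 3], [3, 8]]
Verify stationarity: grad f(x*) = H x* + g = (0, 0).
Eigenvalues of H: 3.1459, 9.8541.
Both eigenvalues > 0, so H is positive definite -> x* is a strict local min.

min


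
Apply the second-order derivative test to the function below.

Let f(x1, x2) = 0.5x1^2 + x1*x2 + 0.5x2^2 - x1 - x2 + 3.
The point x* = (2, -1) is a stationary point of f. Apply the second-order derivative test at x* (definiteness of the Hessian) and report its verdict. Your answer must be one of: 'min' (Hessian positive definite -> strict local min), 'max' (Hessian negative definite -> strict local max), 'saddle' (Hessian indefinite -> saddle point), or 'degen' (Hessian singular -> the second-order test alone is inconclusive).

Compute the Hessian H = grad^2 f:
  H = [[1, 1], [1, 1]]
Verify stationarity: grad f(x*) = H x* + g = (0, 0).
Eigenvalues of H: 0, 2.
H has a zero eigenvalue (singular; positive semidefinite but not definite), so H is neither positive definite, negative definite, nor indefinite. The second-order test alone is inconclusive -> degen.
(Indeed, f is constant along the null direction of H through x*, so x* is not a strict local extremum.)

degen


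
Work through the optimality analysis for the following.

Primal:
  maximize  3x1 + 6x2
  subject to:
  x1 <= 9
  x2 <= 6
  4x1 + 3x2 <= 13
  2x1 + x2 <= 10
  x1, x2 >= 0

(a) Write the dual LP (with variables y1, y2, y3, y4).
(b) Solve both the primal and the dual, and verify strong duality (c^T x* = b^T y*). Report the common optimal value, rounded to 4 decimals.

The standard primal-dual pair for 'max c^T x s.t. A x <= b, x >= 0' is:
  Dual:  min b^T y  s.t.  A^T y >= c,  y >= 0.

So the dual LP is:
  minimize  9y1 + 6y2 + 13y3 + 10y4
  subject to:
    y1 + 4y3 + 2y4 >= 3
    y2 + 3y3 + y4 >= 6
    y1, y2, y3, y4 >= 0

Solving the primal: x* = (0, 4.3333).
  primal value c^T x* = 26.
Solving the dual: y* = (0, 0, 2, 0).
  dual value b^T y* = 26.
Strong duality: c^T x* = b^T y*. Confirmed.

26


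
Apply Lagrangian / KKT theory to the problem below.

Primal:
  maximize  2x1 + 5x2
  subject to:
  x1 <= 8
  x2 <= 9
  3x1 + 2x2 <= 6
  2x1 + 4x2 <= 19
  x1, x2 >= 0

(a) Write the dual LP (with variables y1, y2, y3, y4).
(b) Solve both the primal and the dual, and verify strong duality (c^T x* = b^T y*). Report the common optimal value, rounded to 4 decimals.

The standard primal-dual pair for 'max c^T x s.t. A x <= b, x >= 0' is:
  Dual:  min b^T y  s.t.  A^T y >= c,  y >= 0.

So the dual LP is:
  minimize  8y1 + 9y2 + 6y3 + 19y4
  subject to:
    y1 + 3y3 + 2y4 >= 2
    y2 + 2y3 + 4y4 >= 5
    y1, y2, y3, y4 >= 0

Solving the primal: x* = (0, 3).
  primal value c^T x* = 15.
Solving the dual: y* = (0, 0, 2.5, 0).
  dual value b^T y* = 15.
Strong duality: c^T x* = b^T y*. Confirmed.

15


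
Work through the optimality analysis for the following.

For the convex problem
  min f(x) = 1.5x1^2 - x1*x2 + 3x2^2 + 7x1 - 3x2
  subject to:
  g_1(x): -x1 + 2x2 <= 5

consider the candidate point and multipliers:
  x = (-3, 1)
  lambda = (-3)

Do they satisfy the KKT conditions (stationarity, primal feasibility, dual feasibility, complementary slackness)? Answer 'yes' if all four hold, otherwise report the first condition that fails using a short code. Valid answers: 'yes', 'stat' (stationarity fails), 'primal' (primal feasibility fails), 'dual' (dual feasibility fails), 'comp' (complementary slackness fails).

Gradient of f: grad f(x) = Q x + c = (-3, 6)
Constraint values g_i(x) = a_i^T x - b_i:
  g_1((-3, 1)) = 0
Stationarity residual: grad f(x) + sum_i lambda_i a_i = (0, 0)
  -> stationarity OK
Primal feasibility (all g_i <= 0): OK
Dual feasibility (all lambda_i >= 0): FAILS
Complementary slackness (lambda_i * g_i(x) = 0 for all i): OK

Verdict: the first failing condition is dual_feasibility -> dual.

dual


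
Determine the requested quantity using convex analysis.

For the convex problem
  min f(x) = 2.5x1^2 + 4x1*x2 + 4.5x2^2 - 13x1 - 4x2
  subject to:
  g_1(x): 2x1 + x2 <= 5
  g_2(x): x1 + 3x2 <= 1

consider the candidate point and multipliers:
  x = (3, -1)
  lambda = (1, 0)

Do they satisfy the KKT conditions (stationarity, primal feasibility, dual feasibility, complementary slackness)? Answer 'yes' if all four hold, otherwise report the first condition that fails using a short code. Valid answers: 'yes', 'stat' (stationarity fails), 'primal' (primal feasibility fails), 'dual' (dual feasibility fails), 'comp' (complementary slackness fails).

Gradient of f: grad f(x) = Q x + c = (-2, -1)
Constraint values g_i(x) = a_i^T x - b_i:
  g_1((3, -1)) = 0
  g_2((3, -1)) = -1
Stationarity residual: grad f(x) + sum_i lambda_i a_i = (0, 0)
  -> stationarity OK
Primal feasibility (all g_i <= 0): OK
Dual feasibility (all lambda_i >= 0): OK
Complementary slackness (lambda_i * g_i(x) = 0 for all i): OK

Verdict: yes, KKT holds.

yes


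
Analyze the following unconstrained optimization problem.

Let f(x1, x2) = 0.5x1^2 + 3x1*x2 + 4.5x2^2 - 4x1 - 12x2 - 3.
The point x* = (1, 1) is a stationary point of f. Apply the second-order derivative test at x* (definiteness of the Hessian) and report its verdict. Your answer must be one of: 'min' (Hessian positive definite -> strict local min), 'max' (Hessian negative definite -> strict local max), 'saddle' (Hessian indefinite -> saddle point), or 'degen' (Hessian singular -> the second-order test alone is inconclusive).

Compute the Hessian H = grad^2 f:
  H = [[1, 3], [3, 9]]
Verify stationarity: grad f(x*) = H x* + g = (0, 0).
Eigenvalues of H: 0, 10.
H has a zero eigenvalue (singular; positive semidefinite but not definite), so H is neither positive definite, negative definite, nor indefinite. The second-order test alone is inconclusive -> degen.
(Indeed, f is constant along the null direction of H through x*, so x* is not a strict local extremum.)

degen


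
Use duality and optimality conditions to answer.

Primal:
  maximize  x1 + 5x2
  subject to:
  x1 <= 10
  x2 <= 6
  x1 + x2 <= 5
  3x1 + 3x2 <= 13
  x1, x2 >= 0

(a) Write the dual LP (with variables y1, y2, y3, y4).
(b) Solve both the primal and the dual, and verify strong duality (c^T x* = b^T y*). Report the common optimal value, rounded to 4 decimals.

The standard primal-dual pair for 'max c^T x s.t. A x <= b, x >= 0' is:
  Dual:  min b^T y  s.t.  A^T y >= c,  y >= 0.

So the dual LP is:
  minimize  10y1 + 6y2 + 5y3 + 13y4
  subject to:
    y1 + y3 + 3y4 >= 1
    y2 + y3 + 3y4 >= 5
    y1, y2, y3, y4 >= 0

Solving the primal: x* = (0, 4.3333).
  primal value c^T x* = 21.6667.
Solving the dual: y* = (0, 0, 0, 1.6667).
  dual value b^T y* = 21.6667.
Strong duality: c^T x* = b^T y*. Confirmed.

21.6667


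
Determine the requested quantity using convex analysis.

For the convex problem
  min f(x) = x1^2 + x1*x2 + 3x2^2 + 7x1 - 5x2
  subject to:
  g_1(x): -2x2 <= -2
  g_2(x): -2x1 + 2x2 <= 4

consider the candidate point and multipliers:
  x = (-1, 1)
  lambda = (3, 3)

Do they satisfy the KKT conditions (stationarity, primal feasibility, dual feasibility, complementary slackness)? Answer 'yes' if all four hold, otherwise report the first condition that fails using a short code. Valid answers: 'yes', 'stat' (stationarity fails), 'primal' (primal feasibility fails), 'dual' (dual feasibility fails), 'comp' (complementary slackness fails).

Gradient of f: grad f(x) = Q x + c = (6, 0)
Constraint values g_i(x) = a_i^T x - b_i:
  g_1((-1, 1)) = 0
  g_2((-1, 1)) = 0
Stationarity residual: grad f(x) + sum_i lambda_i a_i = (0, 0)
  -> stationarity OK
Primal feasibility (all g_i <= 0): OK
Dual feasibility (all lambda_i >= 0): OK
Complementary slackness (lambda_i * g_i(x) = 0 for all i): OK

Verdict: yes, KKT holds.

yes


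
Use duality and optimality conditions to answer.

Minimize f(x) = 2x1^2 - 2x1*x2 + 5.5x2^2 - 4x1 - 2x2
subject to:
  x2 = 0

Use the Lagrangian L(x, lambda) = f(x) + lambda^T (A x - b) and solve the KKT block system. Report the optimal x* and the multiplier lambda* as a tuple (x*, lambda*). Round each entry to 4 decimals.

Form the Lagrangian:
  L(x, lambda) = (1/2) x^T Q x + c^T x + lambda^T (A x - b)
Stationarity (grad_x L = 0): Q x + c + A^T lambda = 0.
Primal feasibility: A x = b.

This gives the KKT block system:
  [ Q   A^T ] [ x     ]   [-c ]
  [ A    0  ] [ lambda ] = [ b ]

Solving the linear system:
  x*      = (1, 0)
  lambda* = (4)
  f(x*)   = -2

x* = (1, 0), lambda* = (4)


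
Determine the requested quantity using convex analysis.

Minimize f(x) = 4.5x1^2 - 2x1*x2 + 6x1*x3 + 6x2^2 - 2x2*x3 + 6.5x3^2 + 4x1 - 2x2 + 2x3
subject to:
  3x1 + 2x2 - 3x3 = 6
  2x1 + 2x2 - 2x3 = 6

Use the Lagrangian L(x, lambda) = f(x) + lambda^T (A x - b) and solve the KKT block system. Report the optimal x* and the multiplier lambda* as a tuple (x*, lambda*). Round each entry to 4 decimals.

Form the Lagrangian:
  L(x, lambda) = (1/2) x^T Q x + c^T x + lambda^T (A x - b)
Stationarity (grad_x L = 0): Q x + c + A^T lambda = 0.
Primal feasibility: A x = b.

This gives the KKT block system:
  [ Q   A^T ] [ x     ]   [-c ]
  [ A    0  ] [ lambda ] = [ b ]

Solving the linear system:
  x*      = (0.1765, 3, 0.1765)
  lambda* = (32.6471, -49.2941)
  f(x*)   = 47.4706

x* = (0.1765, 3, 0.1765), lambda* = (32.6471, -49.2941)


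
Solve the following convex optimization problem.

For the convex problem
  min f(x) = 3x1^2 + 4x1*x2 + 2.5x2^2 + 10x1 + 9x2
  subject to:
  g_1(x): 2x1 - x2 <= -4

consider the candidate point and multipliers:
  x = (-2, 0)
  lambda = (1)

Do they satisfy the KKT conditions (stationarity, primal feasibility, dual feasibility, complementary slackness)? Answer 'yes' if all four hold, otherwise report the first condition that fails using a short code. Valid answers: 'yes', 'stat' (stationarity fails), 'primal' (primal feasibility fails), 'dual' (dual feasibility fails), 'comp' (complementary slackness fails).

Gradient of f: grad f(x) = Q x + c = (-2, 1)
Constraint values g_i(x) = a_i^T x - b_i:
  g_1((-2, 0)) = 0
Stationarity residual: grad f(x) + sum_i lambda_i a_i = (0, 0)
  -> stationarity OK
Primal feasibility (all g_i <= 0): OK
Dual feasibility (all lambda_i >= 0): OK
Complementary slackness (lambda_i * g_i(x) = 0 for all i): OK

Verdict: yes, KKT holds.

yes


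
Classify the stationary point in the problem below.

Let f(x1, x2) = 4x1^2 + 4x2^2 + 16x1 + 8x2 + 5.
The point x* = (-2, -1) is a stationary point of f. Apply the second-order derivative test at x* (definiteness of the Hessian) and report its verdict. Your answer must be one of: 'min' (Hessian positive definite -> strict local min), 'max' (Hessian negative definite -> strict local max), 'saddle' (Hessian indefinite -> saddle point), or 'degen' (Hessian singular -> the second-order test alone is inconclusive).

Compute the Hessian H = grad^2 f:
  H = [[8, 0], [0, 8]]
Verify stationarity: grad f(x*) = H x* + g = (0, 0).
Eigenvalues of H: 8, 8.
Both eigenvalues > 0, so H is positive definite -> x* is a strict local min.

min


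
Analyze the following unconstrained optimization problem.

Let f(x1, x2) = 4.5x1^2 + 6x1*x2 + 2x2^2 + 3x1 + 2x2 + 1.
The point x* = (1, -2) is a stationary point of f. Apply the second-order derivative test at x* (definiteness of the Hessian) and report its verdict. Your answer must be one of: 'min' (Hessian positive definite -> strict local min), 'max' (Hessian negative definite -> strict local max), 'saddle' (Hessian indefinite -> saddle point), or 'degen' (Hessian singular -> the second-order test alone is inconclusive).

Compute the Hessian H = grad^2 f:
  H = [[9, 6], [6, 4]]
Verify stationarity: grad f(x*) = H x* + g = (0, 0).
Eigenvalues of H: 0, 13.
H has a zero eigenvalue (singular; positive semidefinite but not definite), so H is neither positive definite, negative definite, nor indefinite. The second-order test alone is inconclusive -> degen.
(Indeed, f is constant along the null direction of H through x*, so x* is not a strict local extremum.)

degen


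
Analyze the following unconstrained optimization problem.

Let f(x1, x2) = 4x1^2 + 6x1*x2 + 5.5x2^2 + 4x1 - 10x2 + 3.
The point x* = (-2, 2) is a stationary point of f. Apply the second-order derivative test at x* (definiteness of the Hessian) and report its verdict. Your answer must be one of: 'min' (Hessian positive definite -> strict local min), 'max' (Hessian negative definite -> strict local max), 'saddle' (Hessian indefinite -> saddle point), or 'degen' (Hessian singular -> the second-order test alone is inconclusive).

Compute the Hessian H = grad^2 f:
  H = [[8, 6], [6, 11]]
Verify stationarity: grad f(x*) = H x* + g = (0, 0).
Eigenvalues of H: 3.3153, 15.6847.
Both eigenvalues > 0, so H is positive definite -> x* is a strict local min.

min


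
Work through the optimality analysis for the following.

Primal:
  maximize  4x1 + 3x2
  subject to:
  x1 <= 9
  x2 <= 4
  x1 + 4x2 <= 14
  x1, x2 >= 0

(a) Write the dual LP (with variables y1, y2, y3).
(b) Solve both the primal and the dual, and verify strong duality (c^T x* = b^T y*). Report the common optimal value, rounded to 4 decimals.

The standard primal-dual pair for 'max c^T x s.t. A x <= b, x >= 0' is:
  Dual:  min b^T y  s.t.  A^T y >= c,  y >= 0.

So the dual LP is:
  minimize  9y1 + 4y2 + 14y3
  subject to:
    y1 + y3 >= 4
    y2 + 4y3 >= 3
    y1, y2, y3 >= 0

Solving the primal: x* = (9, 1.25).
  primal value c^T x* = 39.75.
Solving the dual: y* = (3.25, 0, 0.75).
  dual value b^T y* = 39.75.
Strong duality: c^T x* = b^T y*. Confirmed.

39.75


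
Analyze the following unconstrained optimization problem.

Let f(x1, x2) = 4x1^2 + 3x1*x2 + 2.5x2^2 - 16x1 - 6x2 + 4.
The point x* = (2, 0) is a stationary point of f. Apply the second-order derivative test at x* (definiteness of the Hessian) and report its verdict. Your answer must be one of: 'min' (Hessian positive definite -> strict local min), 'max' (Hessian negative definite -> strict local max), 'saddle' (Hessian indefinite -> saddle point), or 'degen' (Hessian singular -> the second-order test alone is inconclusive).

Compute the Hessian H = grad^2 f:
  H = [[8, 3], [3, 5]]
Verify stationarity: grad f(x*) = H x* + g = (0, 0).
Eigenvalues of H: 3.1459, 9.8541.
Both eigenvalues > 0, so H is positive definite -> x* is a strict local min.

min


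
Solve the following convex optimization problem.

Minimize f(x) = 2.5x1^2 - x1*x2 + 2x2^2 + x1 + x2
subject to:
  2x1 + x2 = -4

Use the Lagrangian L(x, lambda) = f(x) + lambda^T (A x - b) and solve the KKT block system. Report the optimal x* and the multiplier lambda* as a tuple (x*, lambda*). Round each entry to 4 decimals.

Form the Lagrangian:
  L(x, lambda) = (1/2) x^T Q x + c^T x + lambda^T (A x - b)
Stationarity (grad_x L = 0): Q x + c + A^T lambda = 0.
Primal feasibility: A x = b.

This gives the KKT block system:
  [ Q   A^T ] [ x     ]   [-c ]
  [ A    0  ] [ lambda ] = [ b ]

Solving the linear system:
  x*      = (-1.4, -1.2)
  lambda* = (2.4)
  f(x*)   = 3.5

x* = (-1.4, -1.2), lambda* = (2.4)


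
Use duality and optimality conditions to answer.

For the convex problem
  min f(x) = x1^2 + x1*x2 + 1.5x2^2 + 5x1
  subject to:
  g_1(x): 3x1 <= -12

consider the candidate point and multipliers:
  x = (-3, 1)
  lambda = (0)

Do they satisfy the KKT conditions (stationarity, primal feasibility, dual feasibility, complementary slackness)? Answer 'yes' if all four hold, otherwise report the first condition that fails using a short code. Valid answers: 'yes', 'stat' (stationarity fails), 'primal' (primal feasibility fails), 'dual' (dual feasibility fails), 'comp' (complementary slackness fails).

Gradient of f: grad f(x) = Q x + c = (0, 0)
Constraint values g_i(x) = a_i^T x - b_i:
  g_1((-3, 1)) = 3
Stationarity residual: grad f(x) + sum_i lambda_i a_i = (0, 0)
  -> stationarity OK
Primal feasibility (all g_i <= 0): FAILS
Dual feasibility (all lambda_i >= 0): OK
Complementary slackness (lambda_i * g_i(x) = 0 for all i): OK

Verdict: the first failing condition is primal_feasibility -> primal.

primal


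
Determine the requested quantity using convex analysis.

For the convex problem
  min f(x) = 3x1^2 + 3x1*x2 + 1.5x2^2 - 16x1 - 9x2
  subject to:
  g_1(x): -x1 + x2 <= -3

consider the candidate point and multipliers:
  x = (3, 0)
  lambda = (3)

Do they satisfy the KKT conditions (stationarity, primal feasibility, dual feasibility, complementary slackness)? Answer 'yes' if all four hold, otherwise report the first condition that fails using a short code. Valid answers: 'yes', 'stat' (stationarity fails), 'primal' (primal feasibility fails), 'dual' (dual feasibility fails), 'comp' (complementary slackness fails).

Gradient of f: grad f(x) = Q x + c = (2, 0)
Constraint values g_i(x) = a_i^T x - b_i:
  g_1((3, 0)) = 0
Stationarity residual: grad f(x) + sum_i lambda_i a_i = (-1, 3)
  -> stationarity FAILS
Primal feasibility (all g_i <= 0): OK
Dual feasibility (all lambda_i >= 0): OK
Complementary slackness (lambda_i * g_i(x) = 0 for all i): OK

Verdict: the first failing condition is stationarity -> stat.

stat


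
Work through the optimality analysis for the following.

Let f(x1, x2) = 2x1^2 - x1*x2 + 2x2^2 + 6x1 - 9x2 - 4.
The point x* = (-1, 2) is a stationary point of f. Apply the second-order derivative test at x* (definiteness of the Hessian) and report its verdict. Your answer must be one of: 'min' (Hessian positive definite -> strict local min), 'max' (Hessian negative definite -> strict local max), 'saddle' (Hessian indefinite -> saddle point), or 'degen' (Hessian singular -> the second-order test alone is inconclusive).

Compute the Hessian H = grad^2 f:
  H = [[4, -1], [-1, 4]]
Verify stationarity: grad f(x*) = H x* + g = (0, 0).
Eigenvalues of H: 3, 5.
Both eigenvalues > 0, so H is positive definite -> x* is a strict local min.

min


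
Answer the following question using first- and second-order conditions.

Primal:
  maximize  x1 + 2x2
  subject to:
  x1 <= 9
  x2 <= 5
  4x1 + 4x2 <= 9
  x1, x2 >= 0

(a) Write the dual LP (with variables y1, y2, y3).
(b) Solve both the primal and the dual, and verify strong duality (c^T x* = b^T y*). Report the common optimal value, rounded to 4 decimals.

The standard primal-dual pair for 'max c^T x s.t. A x <= b, x >= 0' is:
  Dual:  min b^T y  s.t.  A^T y >= c,  y >= 0.

So the dual LP is:
  minimize  9y1 + 5y2 + 9y3
  subject to:
    y1 + 4y3 >= 1
    y2 + 4y3 >= 2
    y1, y2, y3 >= 0

Solving the primal: x* = (0, 2.25).
  primal value c^T x* = 4.5.
Solving the dual: y* = (0, 0, 0.5).
  dual value b^T y* = 4.5.
Strong duality: c^T x* = b^T y*. Confirmed.

4.5


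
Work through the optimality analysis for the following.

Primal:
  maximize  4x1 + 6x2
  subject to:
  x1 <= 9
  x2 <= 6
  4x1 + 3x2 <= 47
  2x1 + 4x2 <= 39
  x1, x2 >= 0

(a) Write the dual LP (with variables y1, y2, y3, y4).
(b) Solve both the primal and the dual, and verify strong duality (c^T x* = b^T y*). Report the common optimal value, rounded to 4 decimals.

The standard primal-dual pair for 'max c^T x s.t. A x <= b, x >= 0' is:
  Dual:  min b^T y  s.t.  A^T y >= c,  y >= 0.

So the dual LP is:
  minimize  9y1 + 6y2 + 47y3 + 39y4
  subject to:
    y1 + 4y3 + 2y4 >= 4
    y2 + 3y3 + 4y4 >= 6
    y1, y2, y3, y4 >= 0

Solving the primal: x* = (7.25, 6).
  primal value c^T x* = 65.
Solving the dual: y* = (0, 3, 1, 0).
  dual value b^T y* = 65.
Strong duality: c^T x* = b^T y*. Confirmed.

65


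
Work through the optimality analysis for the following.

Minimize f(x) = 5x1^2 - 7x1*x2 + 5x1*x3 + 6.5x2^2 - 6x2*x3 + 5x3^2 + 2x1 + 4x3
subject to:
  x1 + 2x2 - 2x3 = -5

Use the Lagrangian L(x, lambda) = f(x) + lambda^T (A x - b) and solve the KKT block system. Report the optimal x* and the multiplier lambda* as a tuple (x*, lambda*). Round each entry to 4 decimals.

Form the Lagrangian:
  L(x, lambda) = (1/2) x^T Q x + c^T x + lambda^T (A x - b)
Stationarity (grad_x L = 0): Q x + c + A^T lambda = 0.
Primal feasibility: A x = b.

This gives the KKT block system:
  [ Q   A^T ] [ x     ]   [-c ]
  [ A    0  ] [ lambda ] = [ b ]

Solving the linear system:
  x*      = (-1.6571, -1.2727, 0.3987)
  lambda* = (3.6688)
  f(x*)   = 8.3123

x* = (-1.6571, -1.2727, 0.3987), lambda* = (3.6688)


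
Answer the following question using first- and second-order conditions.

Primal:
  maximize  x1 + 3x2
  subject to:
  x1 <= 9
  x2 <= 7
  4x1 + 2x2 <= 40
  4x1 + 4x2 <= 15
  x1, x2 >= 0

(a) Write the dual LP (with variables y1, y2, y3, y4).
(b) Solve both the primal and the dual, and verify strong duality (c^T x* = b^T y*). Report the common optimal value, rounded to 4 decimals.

The standard primal-dual pair for 'max c^T x s.t. A x <= b, x >= 0' is:
  Dual:  min b^T y  s.t.  A^T y >= c,  y >= 0.

So the dual LP is:
  minimize  9y1 + 7y2 + 40y3 + 15y4
  subject to:
    y1 + 4y3 + 4y4 >= 1
    y2 + 2y3 + 4y4 >= 3
    y1, y2, y3, y4 >= 0

Solving the primal: x* = (0, 3.75).
  primal value c^T x* = 11.25.
Solving the dual: y* = (0, 0, 0, 0.75).
  dual value b^T y* = 11.25.
Strong duality: c^T x* = b^T y*. Confirmed.

11.25


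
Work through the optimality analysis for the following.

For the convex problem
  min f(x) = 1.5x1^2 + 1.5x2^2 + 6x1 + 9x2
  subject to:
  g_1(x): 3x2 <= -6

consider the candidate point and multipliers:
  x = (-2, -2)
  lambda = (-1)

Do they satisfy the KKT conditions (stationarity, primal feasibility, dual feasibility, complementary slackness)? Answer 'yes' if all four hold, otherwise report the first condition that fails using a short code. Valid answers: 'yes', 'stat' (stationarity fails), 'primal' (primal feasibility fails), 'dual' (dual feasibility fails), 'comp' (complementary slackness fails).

Gradient of f: grad f(x) = Q x + c = (0, 3)
Constraint values g_i(x) = a_i^T x - b_i:
  g_1((-2, -2)) = 0
Stationarity residual: grad f(x) + sum_i lambda_i a_i = (0, 0)
  -> stationarity OK
Primal feasibility (all g_i <= 0): OK
Dual feasibility (all lambda_i >= 0): FAILS
Complementary slackness (lambda_i * g_i(x) = 0 for all i): OK

Verdict: the first failing condition is dual_feasibility -> dual.

dual


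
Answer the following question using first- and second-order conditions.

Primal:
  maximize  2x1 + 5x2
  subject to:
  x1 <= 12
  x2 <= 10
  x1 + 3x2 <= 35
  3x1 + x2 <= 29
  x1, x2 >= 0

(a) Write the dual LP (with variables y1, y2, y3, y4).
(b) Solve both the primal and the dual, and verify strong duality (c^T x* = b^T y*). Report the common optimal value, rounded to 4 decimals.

The standard primal-dual pair for 'max c^T x s.t. A x <= b, x >= 0' is:
  Dual:  min b^T y  s.t.  A^T y >= c,  y >= 0.

So the dual LP is:
  minimize  12y1 + 10y2 + 35y3 + 29y4
  subject to:
    y1 + y3 + 3y4 >= 2
    y2 + 3y3 + y4 >= 5
    y1, y2, y3, y4 >= 0

Solving the primal: x* = (6.5, 9.5).
  primal value c^T x* = 60.5.
Solving the dual: y* = (0, 0, 1.625, 0.125).
  dual value b^T y* = 60.5.
Strong duality: c^T x* = b^T y*. Confirmed.

60.5


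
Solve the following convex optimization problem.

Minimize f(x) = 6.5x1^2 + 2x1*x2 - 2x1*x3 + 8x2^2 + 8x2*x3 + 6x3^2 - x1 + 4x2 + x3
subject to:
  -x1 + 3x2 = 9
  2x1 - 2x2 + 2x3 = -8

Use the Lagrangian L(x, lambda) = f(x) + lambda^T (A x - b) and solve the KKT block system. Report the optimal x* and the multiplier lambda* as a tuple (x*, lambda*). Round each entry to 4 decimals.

Form the Lagrangian:
  L(x, lambda) = (1/2) x^T Q x + c^T x + lambda^T (A x - b)
Stationarity (grad_x L = 0): Q x + c + A^T lambda = 0.
Primal feasibility: A x = b.

This gives the KKT block system:
  [ Q   A^T ] [ x     ]   [-c ]
  [ A    0  ] [ lambda ] = [ b ]

Solving the linear system:
  x*      = (-0.6324, 2.7892, -0.5784)
  lambda* = (-20.1243, -8.8189)
  f(x*)   = 60.8892

x* = (-0.6324, 2.7892, -0.5784), lambda* = (-20.1243, -8.8189)


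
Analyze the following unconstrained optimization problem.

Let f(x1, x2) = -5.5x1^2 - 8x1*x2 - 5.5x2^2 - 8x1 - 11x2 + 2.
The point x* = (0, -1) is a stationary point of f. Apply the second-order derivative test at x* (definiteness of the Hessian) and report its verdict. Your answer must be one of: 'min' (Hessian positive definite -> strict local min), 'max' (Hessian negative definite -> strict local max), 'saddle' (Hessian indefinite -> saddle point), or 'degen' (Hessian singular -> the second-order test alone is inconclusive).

Compute the Hessian H = grad^2 f:
  H = [[-11, -8], [-8, -11]]
Verify stationarity: grad f(x*) = H x* + g = (0, 0).
Eigenvalues of H: -19, -3.
Both eigenvalues < 0, so H is negative definite -> x* is a strict local max.

max


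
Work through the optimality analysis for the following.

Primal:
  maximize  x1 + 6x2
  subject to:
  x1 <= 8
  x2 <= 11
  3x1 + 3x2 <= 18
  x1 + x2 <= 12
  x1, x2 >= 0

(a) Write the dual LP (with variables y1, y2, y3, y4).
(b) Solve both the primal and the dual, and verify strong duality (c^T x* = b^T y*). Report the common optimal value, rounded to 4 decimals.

The standard primal-dual pair for 'max c^T x s.t. A x <= b, x >= 0' is:
  Dual:  min b^T y  s.t.  A^T y >= c,  y >= 0.

So the dual LP is:
  minimize  8y1 + 11y2 + 18y3 + 12y4
  subject to:
    y1 + 3y3 + y4 >= 1
    y2 + 3y3 + y4 >= 6
    y1, y2, y3, y4 >= 0

Solving the primal: x* = (0, 6).
  primal value c^T x* = 36.
Solving the dual: y* = (0, 0, 2, 0).
  dual value b^T y* = 36.
Strong duality: c^T x* = b^T y*. Confirmed.

36


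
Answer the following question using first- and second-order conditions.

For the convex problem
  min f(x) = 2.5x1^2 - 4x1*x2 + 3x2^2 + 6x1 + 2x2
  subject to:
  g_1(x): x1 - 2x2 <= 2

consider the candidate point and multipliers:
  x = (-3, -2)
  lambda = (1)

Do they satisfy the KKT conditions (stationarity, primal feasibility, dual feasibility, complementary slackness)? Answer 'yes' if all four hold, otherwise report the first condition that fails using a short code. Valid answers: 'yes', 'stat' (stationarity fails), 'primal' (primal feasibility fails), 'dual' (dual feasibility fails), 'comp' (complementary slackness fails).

Gradient of f: grad f(x) = Q x + c = (-1, 2)
Constraint values g_i(x) = a_i^T x - b_i:
  g_1((-3, -2)) = -1
Stationarity residual: grad f(x) + sum_i lambda_i a_i = (0, 0)
  -> stationarity OK
Primal feasibility (all g_i <= 0): OK
Dual feasibility (all lambda_i >= 0): OK
Complementary slackness (lambda_i * g_i(x) = 0 for all i): FAILS

Verdict: the first failing condition is complementary_slackness -> comp.

comp


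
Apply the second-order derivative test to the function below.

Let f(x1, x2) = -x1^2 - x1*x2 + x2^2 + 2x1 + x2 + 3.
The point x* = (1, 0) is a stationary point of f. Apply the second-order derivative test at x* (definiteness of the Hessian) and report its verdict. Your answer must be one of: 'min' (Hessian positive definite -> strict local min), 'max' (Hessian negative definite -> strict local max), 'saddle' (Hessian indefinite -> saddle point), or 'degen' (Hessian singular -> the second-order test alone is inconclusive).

Compute the Hessian H = grad^2 f:
  H = [[-2, -1], [-1, 2]]
Verify stationarity: grad f(x*) = H x* + g = (0, 0).
Eigenvalues of H: -2.2361, 2.2361.
Eigenvalues have mixed signs, so H is indefinite -> x* is a saddle point.

saddle


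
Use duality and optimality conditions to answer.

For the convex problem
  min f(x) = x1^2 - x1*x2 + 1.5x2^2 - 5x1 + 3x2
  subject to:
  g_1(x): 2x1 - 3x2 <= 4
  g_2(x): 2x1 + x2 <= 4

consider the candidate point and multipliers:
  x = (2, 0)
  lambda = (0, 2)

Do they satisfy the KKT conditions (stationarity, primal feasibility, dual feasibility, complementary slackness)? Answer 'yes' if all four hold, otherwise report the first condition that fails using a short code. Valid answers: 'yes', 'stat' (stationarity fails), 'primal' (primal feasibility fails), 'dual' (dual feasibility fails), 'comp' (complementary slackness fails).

Gradient of f: grad f(x) = Q x + c = (-1, 1)
Constraint values g_i(x) = a_i^T x - b_i:
  g_1((2, 0)) = 0
  g_2((2, 0)) = 0
Stationarity residual: grad f(x) + sum_i lambda_i a_i = (3, 3)
  -> stationarity FAILS
Primal feasibility (all g_i <= 0): OK
Dual feasibility (all lambda_i >= 0): OK
Complementary slackness (lambda_i * g_i(x) = 0 for all i): OK

Verdict: the first failing condition is stationarity -> stat.

stat


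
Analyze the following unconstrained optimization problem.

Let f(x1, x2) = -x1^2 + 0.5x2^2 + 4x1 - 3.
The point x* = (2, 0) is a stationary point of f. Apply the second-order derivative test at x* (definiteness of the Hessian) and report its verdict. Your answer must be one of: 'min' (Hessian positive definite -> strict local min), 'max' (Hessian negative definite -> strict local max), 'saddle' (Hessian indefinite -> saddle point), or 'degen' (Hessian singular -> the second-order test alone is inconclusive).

Compute the Hessian H = grad^2 f:
  H = [[-2, 0], [0, 1]]
Verify stationarity: grad f(x*) = H x* + g = (0, 0).
Eigenvalues of H: -2, 1.
Eigenvalues have mixed signs, so H is indefinite -> x* is a saddle point.

saddle


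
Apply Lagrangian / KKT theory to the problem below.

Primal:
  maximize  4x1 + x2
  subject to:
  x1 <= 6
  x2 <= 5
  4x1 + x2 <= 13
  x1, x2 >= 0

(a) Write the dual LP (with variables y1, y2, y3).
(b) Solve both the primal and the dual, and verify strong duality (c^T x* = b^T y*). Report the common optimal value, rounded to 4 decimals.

The standard primal-dual pair for 'max c^T x s.t. A x <= b, x >= 0' is:
  Dual:  min b^T y  s.t.  A^T y >= c,  y >= 0.

So the dual LP is:
  minimize  6y1 + 5y2 + 13y3
  subject to:
    y1 + 4y3 >= 4
    y2 + y3 >= 1
    y1, y2, y3 >= 0

Solving the primal: x* = (3.25, 0).
  primal value c^T x* = 13.
Solving the dual: y* = (0, 0, 1).
  dual value b^T y* = 13.
Strong duality: c^T x* = b^T y*. Confirmed.

13
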